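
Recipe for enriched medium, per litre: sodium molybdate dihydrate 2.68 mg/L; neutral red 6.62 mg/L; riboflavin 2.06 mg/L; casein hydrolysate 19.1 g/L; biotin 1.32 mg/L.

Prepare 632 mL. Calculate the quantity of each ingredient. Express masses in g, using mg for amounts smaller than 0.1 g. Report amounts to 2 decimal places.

Scale factor relative to 1 L: 0.632.
sodium molybdate dihydrate: 2.68 mg/L × 0.632 L = 1.69 mg
neutral red: 6.62 mg/L × 0.632 L = 4.18 mg
riboflavin: 2.06 mg/L × 0.632 L = 1.30 mg
casein hydrolysate: 19.1 g/L × 0.632 L = 12.07 g
biotin: 1.32 mg/L × 0.632 L = 0.83 mg

sodium molybdate dihydrate 1.69 mg; neutral red 4.18 mg; riboflavin 1.30 mg; casein hydrolysate 12.07 g; biotin 0.83 mg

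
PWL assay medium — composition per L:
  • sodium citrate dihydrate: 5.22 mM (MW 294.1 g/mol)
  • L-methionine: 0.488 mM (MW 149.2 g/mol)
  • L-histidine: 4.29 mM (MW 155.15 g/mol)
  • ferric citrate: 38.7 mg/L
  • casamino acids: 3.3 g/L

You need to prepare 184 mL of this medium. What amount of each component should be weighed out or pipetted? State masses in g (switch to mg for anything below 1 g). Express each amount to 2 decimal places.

Target volume = 184 mL = 0.184 L.
sodium citrate dihydrate: 5.22 mmol/L × 294.1 mg/mmol × 0.184 L = 282.48 mg
L-methionine: 0.488 mmol/L × 149.2 mg/mmol × 0.184 L = 13.40 mg
L-histidine: 4.29 mmol/L × 155.15 mg/mmol × 0.184 L = 122.47 mg
ferric citrate: 38.7 mg/L × 0.184 L = 7.12 mg
casamino acids: 3.3 g/L × 0.184 L = 0.6072 g = 607.20 mg

sodium citrate dihydrate 282.48 mg; L-methionine 13.40 mg; L-histidine 122.47 mg; ferric citrate 7.12 mg; casamino acids 607.20 mg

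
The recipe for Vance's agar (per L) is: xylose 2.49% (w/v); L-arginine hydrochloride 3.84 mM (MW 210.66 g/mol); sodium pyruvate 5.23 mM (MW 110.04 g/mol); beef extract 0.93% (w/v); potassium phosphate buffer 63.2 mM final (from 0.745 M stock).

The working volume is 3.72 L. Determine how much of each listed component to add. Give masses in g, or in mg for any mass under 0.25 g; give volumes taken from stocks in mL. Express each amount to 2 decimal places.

xylose 92.63 g; L-arginine hydrochloride 3.01 g; sodium pyruvate 2.14 g; beef extract 34.60 g; potassium phosphate buffer 315.58 mL

Scale factor relative to 1 L: 3.72.
xylose: 2.49 g per 100 mL × 3720 mL ÷ 100 = 92.63 g
L-arginine hydrochloride: 3.84 mmol/L × 210.66 g/mol × 3.72 L ÷ 1000 = 3.01 g
sodium pyruvate: 5.23 mmol/L × 110.04 g/mol × 3.72 L ÷ 1000 = 2.14 g
beef extract: 0.93% w/v = 9.3 g/L → 9.3 × 3.72 L = 34.60 g
potassium phosphate buffer: V = C2·V2/C1 = 63.2 mM × 3720 mL ÷ 745 mM = 315.58 mL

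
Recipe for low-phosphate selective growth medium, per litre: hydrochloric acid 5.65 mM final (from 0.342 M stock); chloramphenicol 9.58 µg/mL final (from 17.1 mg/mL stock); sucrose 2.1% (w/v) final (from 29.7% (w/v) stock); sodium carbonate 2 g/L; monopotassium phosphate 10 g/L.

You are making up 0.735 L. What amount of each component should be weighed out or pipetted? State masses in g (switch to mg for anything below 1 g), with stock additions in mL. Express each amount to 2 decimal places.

hydrochloric acid 12.14 mL; chloramphenicol 0.41 mL; sucrose 51.97 mL; sodium carbonate 1.47 g; monopotassium phosphate 7.35 g

Scale factor relative to 1 L: 0.735.
hydrochloric acid: dilute stock: 5.65 mM × 735 mL ÷ 342 mM = 12.14 mL
chloramphenicol: C1V1 = C2V2 → 9.58 µg/mL × 735 mL ÷ 17100 µg/mL = 0.41 mL
sucrose: V = C2·V2/C1 = 2.1% ÷ 29.7% × 735 mL = 51.97 mL
sodium carbonate: 2 g/L × 0.735 L = 1.47 g
monopotassium phosphate: 10 g/L × 0.735 L = 7.35 g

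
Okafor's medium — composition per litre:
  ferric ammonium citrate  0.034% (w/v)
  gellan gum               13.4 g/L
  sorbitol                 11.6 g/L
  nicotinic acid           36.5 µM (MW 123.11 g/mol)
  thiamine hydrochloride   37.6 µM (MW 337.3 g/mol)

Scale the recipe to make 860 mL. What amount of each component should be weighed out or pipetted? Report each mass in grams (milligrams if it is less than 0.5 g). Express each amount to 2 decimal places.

ferric ammonium citrate 292.40 mg; gellan gum 11.52 g; sorbitol 9.98 g; nicotinic acid 3.86 mg; thiamine hydrochloride 10.91 mg

Scale factor relative to 1 L: 0.86.
ferric ammonium citrate: 0.034 g per 100 mL × 860 mL ÷ 100 = 0.2924 g = 292.40 mg
gellan gum: 13.4 g/L × 0.86 L = 11.52 g
sorbitol: 11.6 g/L × 0.86 L = 9.98 g
nicotinic acid: 36.5 µmol/L × 123.11 g/mol × 0.86 L ÷ 1000 = 3.86 mg
thiamine hydrochloride: 37.6 µmol/L × 337.3 g/mol × 0.86 L ÷ 1000 = 10.91 mg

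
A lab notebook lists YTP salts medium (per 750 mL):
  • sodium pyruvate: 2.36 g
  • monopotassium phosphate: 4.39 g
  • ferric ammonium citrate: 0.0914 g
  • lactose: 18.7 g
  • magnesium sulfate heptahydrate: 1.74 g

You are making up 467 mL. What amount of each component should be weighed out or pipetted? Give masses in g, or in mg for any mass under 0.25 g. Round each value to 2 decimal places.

Scale factor = 467 mL / 750 mL = 0.622667.
sodium pyruvate: 2.36 g × (467 mL / 750 mL) = 1.47 g
monopotassium phosphate: 4.39 g × (467 mL / 750 mL) = 2.73 g
ferric ammonium citrate: 0.0914 g × (467 mL / 750 mL) = 0.0569117 g = 56.91 mg
lactose: 18.7 g × (467 mL / 750 mL) = 11.64 g
magnesium sulfate heptahydrate: 1.74 g × (467 mL / 750 mL) = 1.08 g

sodium pyruvate 1.47 g; monopotassium phosphate 2.73 g; ferric ammonium citrate 56.91 mg; lactose 11.64 g; magnesium sulfate heptahydrate 1.08 g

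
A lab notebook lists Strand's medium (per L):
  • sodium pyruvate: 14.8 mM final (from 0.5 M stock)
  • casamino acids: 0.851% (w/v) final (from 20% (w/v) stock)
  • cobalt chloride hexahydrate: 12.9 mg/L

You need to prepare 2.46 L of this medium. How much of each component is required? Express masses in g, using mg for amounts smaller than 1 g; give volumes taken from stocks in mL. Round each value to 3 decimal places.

sodium pyruvate 72.816 mL; casamino acids 104.673 mL; cobalt chloride hexahydrate 31.734 mg

Scale factor relative to 1 L: 2.46.
sodium pyruvate: C1V1 = C2V2 → 14.8 mM × 2460 mL ÷ 500 mM = 72.816 mL
casamino acids: C1V1 = C2V2 → 0.851% ÷ 20% × 2460 mL = 104.673 mL
cobalt chloride hexahydrate: 12.9 mg/L × 2.46 L = 31.734 mg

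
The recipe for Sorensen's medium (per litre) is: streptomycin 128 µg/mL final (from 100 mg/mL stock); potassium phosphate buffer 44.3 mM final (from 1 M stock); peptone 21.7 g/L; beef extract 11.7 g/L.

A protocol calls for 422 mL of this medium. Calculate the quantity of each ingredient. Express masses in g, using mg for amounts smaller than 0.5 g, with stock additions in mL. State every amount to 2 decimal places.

Scale factor relative to 1 L: 0.422.
streptomycin: V = C2·V2/C1 = 128 µg/mL × 422 mL ÷ 100000 µg/mL = 0.54 mL
potassium phosphate buffer: C1V1 = C2V2 → 44.3 mM × 422 mL ÷ 1000 mM = 18.69 mL
peptone: 21.7 g/L × 0.422 L = 9.16 g
beef extract: 11.7 g/L × 0.422 L = 4.94 g

streptomycin 0.54 mL; potassium phosphate buffer 18.69 mL; peptone 9.16 g; beef extract 4.94 g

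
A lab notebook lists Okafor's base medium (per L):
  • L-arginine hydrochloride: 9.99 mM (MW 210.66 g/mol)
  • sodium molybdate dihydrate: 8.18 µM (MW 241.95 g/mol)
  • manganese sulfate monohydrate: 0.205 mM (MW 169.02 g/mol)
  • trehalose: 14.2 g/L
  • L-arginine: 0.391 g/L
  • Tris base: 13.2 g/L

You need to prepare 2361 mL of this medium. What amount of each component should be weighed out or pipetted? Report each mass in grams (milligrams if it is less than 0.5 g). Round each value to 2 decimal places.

L-arginine hydrochloride 4.97 g; sodium molybdate dihydrate 4.67 mg; manganese sulfate monohydrate 81.81 mg; trehalose 33.53 g; L-arginine 0.92 g; Tris base 31.17 g

Working volume: 2361 mL = 2.361 L.
L-arginine hydrochloride: 9.99 mmol/L × 210.66 g/mol × 2.361 L ÷ 1000 = 4.97 g
sodium molybdate dihydrate: 8.18 µmol/L × 241.95 g/mol × 2.361 L ÷ 1000 = 4.67 mg
manganese sulfate monohydrate: 0.205 mmol/L × 169.02 mg/mmol × 2.361 L = 81.81 mg
trehalose: 14.2 g/L × 2.361 L = 33.53 g
L-arginine: 0.391 g/L × 2.361 L = 0.92 g
Tris base: 13.2 g/L × 2.361 L = 31.17 g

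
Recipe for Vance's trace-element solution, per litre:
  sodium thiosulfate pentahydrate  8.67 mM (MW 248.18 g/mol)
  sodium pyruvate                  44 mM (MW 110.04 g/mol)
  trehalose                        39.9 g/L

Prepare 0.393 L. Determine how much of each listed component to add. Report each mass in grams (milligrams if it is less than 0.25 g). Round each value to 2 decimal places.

Working volume: 0.393 L.
sodium thiosulfate pentahydrate: 8.67 mmol/L × 248.18 g/mol × 0.393 L ÷ 1000 = 0.85 g
sodium pyruvate: 44 mmol/L × 110.04 g/mol × 0.393 L ÷ 1000 = 1.90 g
trehalose: 39.9 g/L × 0.393 L = 15.68 g

sodium thiosulfate pentahydrate 0.85 g; sodium pyruvate 1.90 g; trehalose 15.68 g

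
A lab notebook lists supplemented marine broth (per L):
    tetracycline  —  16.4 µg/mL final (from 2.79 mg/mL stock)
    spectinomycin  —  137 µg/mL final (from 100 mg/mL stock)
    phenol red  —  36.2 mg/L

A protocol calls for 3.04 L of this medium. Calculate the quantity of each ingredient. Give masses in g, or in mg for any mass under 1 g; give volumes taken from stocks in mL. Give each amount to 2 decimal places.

tetracycline 17.87 mL; spectinomycin 4.16 mL; phenol red 110.05 mg

Scale factor relative to 1 L: 3.04.
tetracycline: C1V1 = C2V2 → 16.4 µg/mL × 3040 mL ÷ 2790 µg/mL = 17.87 mL
spectinomycin: V = C2·V2/C1 = 137 µg/mL × 3040 mL ÷ 100000 µg/mL = 4.16 mL
phenol red: 36.2 mg/L × 3.04 L = 110.05 mg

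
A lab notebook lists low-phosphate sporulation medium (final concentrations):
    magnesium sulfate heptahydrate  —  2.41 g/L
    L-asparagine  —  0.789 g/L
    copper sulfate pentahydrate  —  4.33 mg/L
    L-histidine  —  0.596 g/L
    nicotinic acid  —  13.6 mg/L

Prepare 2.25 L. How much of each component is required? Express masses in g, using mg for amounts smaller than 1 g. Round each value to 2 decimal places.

magnesium sulfate heptahydrate 5.42 g; L-asparagine 1.78 g; copper sulfate pentahydrate 9.74 mg; L-histidine 1.34 g; nicotinic acid 30.60 mg

Working volume: 2.25 L.
magnesium sulfate heptahydrate: 2.41 g/L × 2.25 L = 5.42 g
L-asparagine: 0.789 g/L × 2.25 L = 1.78 g
copper sulfate pentahydrate: 4.33 mg/L × 2.25 L = 9.74 mg
L-histidine: 0.596 g/L × 2.25 L = 1.34 g
nicotinic acid: 13.6 mg/L × 2.25 L = 30.60 mg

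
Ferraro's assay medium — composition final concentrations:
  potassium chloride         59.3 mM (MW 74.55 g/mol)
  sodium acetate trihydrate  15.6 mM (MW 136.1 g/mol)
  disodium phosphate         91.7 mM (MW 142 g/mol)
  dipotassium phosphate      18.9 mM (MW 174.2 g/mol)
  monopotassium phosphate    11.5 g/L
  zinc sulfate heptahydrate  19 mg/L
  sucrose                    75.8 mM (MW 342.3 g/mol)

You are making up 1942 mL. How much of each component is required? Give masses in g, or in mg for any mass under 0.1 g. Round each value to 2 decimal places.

Target volume = 1942 mL = 1.942 L.
potassium chloride: 59.3 mmol/L × 74.55 g/mol × 1.942 L ÷ 1000 = 8.59 g
sodium acetate trihydrate: 15.6 mmol/L × 136.1 g/mol × 1.942 L ÷ 1000 = 4.12 g
disodium phosphate: 91.7 mmol/L × 142 g/mol × 1.942 L ÷ 1000 = 25.29 g
dipotassium phosphate: 18.9 mmol/L × 174.2 g/mol × 1.942 L ÷ 1000 = 6.39 g
monopotassium phosphate: 11.5 g/L × 1.942 L = 22.33 g
zinc sulfate heptahydrate: 19 mg/L × 1.942 L = 36.90 mg
sucrose: 75.8 mmol/L × 342.3 g/mol × 1.942 L ÷ 1000 = 50.39 g

potassium chloride 8.59 g; sodium acetate trihydrate 4.12 g; disodium phosphate 25.29 g; dipotassium phosphate 6.39 g; monopotassium phosphate 22.33 g; zinc sulfate heptahydrate 36.90 mg; sucrose 50.39 g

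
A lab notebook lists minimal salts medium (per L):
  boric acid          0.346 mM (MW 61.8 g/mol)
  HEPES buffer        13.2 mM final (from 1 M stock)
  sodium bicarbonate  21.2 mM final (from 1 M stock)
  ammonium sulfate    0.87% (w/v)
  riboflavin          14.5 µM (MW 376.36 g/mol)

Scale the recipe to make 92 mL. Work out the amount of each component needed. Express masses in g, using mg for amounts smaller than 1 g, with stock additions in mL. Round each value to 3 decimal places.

Working volume: 92 mL = 0.092 L.
boric acid: 0.346 mmol/L × 61.8 mg/mmol × 0.092 L = 1.967 mg
HEPES buffer: V = C2·V2/C1 = 13.2 mM × 92 mL ÷ 1000 mM = 1.214 mL
sodium bicarbonate: C1V1 = C2V2 → 21.2 mM × 92 mL ÷ 1000 mM = 1.950 mL
ammonium sulfate: 0.87% w/v = 8.7 g/L → 8.7 × 0.092 L = 0.8004 g = 800.400 mg
riboflavin: 14.5 µmol/L × 376.36 g/mol × 0.092 L ÷ 1000 = 0.502 mg

boric acid 1.967 mg; HEPES buffer 1.214 mL; sodium bicarbonate 1.950 mL; ammonium sulfate 800.400 mg; riboflavin 0.502 mg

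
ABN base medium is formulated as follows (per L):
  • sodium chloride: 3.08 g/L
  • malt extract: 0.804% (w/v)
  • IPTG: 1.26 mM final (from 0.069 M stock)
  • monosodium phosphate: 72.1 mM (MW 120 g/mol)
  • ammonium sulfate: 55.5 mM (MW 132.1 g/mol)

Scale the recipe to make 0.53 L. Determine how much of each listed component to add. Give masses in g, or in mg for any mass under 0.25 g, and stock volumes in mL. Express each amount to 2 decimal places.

sodium chloride 1.63 g; malt extract 4.26 g; IPTG 9.68 mL; monosodium phosphate 4.59 g; ammonium sulfate 3.89 g

Working volume: 0.53 L.
sodium chloride: 3.08 g/L × 0.53 L = 1.63 g
malt extract: 0.804 g per 100 mL × 530 mL ÷ 100 = 4.26 g
IPTG: C1V1 = C2V2 → 1.26 mM × 530 mL ÷ 69 mM = 9.68 mL
monosodium phosphate: 72.1 mmol/L × 120 g/mol × 0.53 L ÷ 1000 = 4.59 g
ammonium sulfate: 55.5 mmol/L × 132.1 g/mol × 0.53 L ÷ 1000 = 3.89 g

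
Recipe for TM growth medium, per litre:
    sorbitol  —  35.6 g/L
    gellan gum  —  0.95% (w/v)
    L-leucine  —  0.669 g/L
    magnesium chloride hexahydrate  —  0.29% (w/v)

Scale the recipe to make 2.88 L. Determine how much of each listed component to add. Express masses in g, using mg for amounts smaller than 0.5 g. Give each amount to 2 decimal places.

sorbitol 102.53 g; gellan gum 27.36 g; L-leucine 1.93 g; magnesium chloride hexahydrate 8.35 g

Scale factor relative to 1 L: 2.88.
sorbitol: 35.6 g/L × 2.88 L = 102.53 g
gellan gum: 0.95 g per 100 mL × 2880 mL ÷ 100 = 27.36 g
L-leucine: 0.669 g/L × 2.88 L = 1.93 g
magnesium chloride hexahydrate: 0.29 g per 100 mL × 2880 mL ÷ 100 = 8.35 g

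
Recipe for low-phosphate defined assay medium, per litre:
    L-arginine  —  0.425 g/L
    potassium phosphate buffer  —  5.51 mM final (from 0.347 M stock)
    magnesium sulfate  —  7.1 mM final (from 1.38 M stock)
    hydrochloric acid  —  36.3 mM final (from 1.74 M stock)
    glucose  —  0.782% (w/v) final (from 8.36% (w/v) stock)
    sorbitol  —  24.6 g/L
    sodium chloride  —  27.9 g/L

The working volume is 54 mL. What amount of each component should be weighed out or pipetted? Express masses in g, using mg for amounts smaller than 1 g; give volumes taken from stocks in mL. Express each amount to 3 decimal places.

L-arginine 22.950 mg; potassium phosphate buffer 0.857 mL; magnesium sulfate 0.278 mL; hydrochloric acid 1.127 mL; glucose 5.051 mL; sorbitol 1.328 g; sodium chloride 1.507 g

Scale factor relative to 1 L: 0.054.
L-arginine: 0.425 g/L × 0.054 L = 0.02295 g = 22.950 mg
potassium phosphate buffer: dilute stock: 5.51 mM × 54 mL ÷ 347 mM = 0.857 mL
magnesium sulfate: dilute stock: 7.1 mM × 54 mL ÷ 1380 mM = 0.278 mL
hydrochloric acid: dilute stock: 36.3 mM × 54 mL ÷ 1740 mM = 1.127 mL
glucose: dilute stock: 0.782% ÷ 8.36% × 54 mL = 5.051 mL
sorbitol: 24.6 g/L × 0.054 L = 1.328 g
sodium chloride: 27.9 g/L × 0.054 L = 1.507 g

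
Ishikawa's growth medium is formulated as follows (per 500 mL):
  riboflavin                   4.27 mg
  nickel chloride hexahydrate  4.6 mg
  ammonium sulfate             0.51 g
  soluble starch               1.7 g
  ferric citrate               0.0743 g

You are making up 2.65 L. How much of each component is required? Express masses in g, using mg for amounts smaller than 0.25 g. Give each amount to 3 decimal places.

Ratio of target to recipe volume: 2650 / 500 = 5.3.
riboflavin: 4.27 mg × (2650 mL / 500 mL) = 22.631 mg
nickel chloride hexahydrate: 4.6 mg × (2650 mL / 500 mL) = 24.380 mg
ammonium sulfate: 0.51 g × (2650 mL / 500 mL) = 2.703 g
soluble starch: 1.7 g × (2650 mL / 500 mL) = 9.010 g
ferric citrate: 0.0743 g × (2650 mL / 500 mL) = 0.394 g

riboflavin 22.631 mg; nickel chloride hexahydrate 24.380 mg; ammonium sulfate 2.703 g; soluble starch 9.010 g; ferric citrate 0.394 g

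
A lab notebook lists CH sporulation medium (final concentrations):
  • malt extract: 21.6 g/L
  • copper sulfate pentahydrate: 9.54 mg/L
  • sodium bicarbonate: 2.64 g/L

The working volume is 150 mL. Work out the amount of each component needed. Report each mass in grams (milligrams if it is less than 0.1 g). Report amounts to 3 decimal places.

malt extract 3.240 g; copper sulfate pentahydrate 1.431 mg; sodium bicarbonate 0.396 g

Working volume: 150 mL = 0.15 L.
malt extract: 21.6 g/L × 0.15 L = 3.240 g
copper sulfate pentahydrate: 9.54 mg/L × 0.15 L = 1.431 mg
sodium bicarbonate: 2.64 g/L × 0.15 L = 0.396 g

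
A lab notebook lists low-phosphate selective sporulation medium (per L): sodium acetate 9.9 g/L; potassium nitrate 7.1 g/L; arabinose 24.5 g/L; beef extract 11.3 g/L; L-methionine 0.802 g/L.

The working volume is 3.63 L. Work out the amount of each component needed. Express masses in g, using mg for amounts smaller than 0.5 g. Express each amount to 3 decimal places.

Scale factor relative to 1 L: 3.63.
sodium acetate: 9.9 g/L × 3.63 L = 35.937 g
potassium nitrate: 7.1 g/L × 3.63 L = 25.773 g
arabinose: 24.5 g/L × 3.63 L = 88.935 g
beef extract: 11.3 g/L × 3.63 L = 41.019 g
L-methionine: 0.802 g/L × 3.63 L = 2.911 g

sodium acetate 35.937 g; potassium nitrate 25.773 g; arabinose 88.935 g; beef extract 41.019 g; L-methionine 2.911 g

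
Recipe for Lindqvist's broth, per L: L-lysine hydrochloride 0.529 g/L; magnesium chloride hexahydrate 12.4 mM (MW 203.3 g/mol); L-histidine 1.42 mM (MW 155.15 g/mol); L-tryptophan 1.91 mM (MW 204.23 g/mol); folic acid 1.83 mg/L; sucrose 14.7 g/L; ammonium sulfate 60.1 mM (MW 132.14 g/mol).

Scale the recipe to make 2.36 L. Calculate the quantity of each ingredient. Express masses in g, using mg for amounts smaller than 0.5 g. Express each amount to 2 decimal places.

L-lysine hydrochloride 1.25 g; magnesium chloride hexahydrate 5.95 g; L-histidine 0.52 g; L-tryptophan 0.92 g; folic acid 4.32 mg; sucrose 34.69 g; ammonium sulfate 18.74 g

Scale factor relative to 1 L: 2.36.
L-lysine hydrochloride: 0.529 g/L × 2.36 L = 1.25 g
magnesium chloride hexahydrate: 12.4 mmol/L × 203.3 g/mol × 2.36 L ÷ 1000 = 5.95 g
L-histidine: 1.42 mmol/L × 155.15 g/mol × 2.36 L ÷ 1000 = 0.52 g
L-tryptophan: 1.91 mmol/L × 204.23 g/mol × 2.36 L ÷ 1000 = 0.92 g
folic acid: 1.83 mg/L × 2.36 L = 4.32 mg
sucrose: 14.7 g/L × 2.36 L = 34.69 g
ammonium sulfate: 60.1 mmol/L × 132.14 g/mol × 2.36 L ÷ 1000 = 18.74 g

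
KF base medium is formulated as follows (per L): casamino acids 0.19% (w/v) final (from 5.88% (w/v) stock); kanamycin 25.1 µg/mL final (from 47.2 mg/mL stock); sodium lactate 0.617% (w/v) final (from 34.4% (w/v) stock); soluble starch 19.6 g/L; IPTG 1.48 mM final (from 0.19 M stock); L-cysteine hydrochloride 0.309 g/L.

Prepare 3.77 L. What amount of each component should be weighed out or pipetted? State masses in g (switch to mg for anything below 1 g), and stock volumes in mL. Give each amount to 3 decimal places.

Working volume: 3.77 L.
casamino acids: C1V1 = C2V2 → 0.19% ÷ 5.88% × 3770 mL = 121.820 mL
kanamycin: C1V1 = C2V2 → 25.1 µg/mL × 3770 mL ÷ 47200 µg/mL = 2.005 mL
sodium lactate: V = C2·V2/C1 = 0.617% ÷ 34.4% × 3770 mL = 67.619 mL
soluble starch: 19.6 g/L × 3.77 L = 73.892 g
IPTG: V = C2·V2/C1 = 1.48 mM × 3770 mL ÷ 190 mM = 29.366 mL
L-cysteine hydrochloride: 0.309 g/L × 3.77 L = 1.165 g

casamino acids 121.820 mL; kanamycin 2.005 mL; sodium lactate 67.619 mL; soluble starch 73.892 g; IPTG 29.366 mL; L-cysteine hydrochloride 1.165 g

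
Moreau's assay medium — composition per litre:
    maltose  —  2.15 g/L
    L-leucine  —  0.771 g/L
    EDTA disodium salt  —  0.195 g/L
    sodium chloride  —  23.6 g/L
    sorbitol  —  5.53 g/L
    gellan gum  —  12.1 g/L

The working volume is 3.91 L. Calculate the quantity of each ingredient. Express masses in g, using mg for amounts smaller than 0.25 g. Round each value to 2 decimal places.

maltose 8.41 g; L-leucine 3.01 g; EDTA disodium salt 0.76 g; sodium chloride 92.28 g; sorbitol 21.62 g; gellan gum 47.31 g

Scale factor relative to 1 L: 3.91.
maltose: 2.15 g/L × 3.91 L = 8.41 g
L-leucine: 0.771 g/L × 3.91 L = 3.01 g
EDTA disodium salt: 0.195 g/L × 3.91 L = 0.76 g
sodium chloride: 23.6 g/L × 3.91 L = 92.28 g
sorbitol: 5.53 g/L × 3.91 L = 21.62 g
gellan gum: 12.1 g/L × 3.91 L = 47.31 g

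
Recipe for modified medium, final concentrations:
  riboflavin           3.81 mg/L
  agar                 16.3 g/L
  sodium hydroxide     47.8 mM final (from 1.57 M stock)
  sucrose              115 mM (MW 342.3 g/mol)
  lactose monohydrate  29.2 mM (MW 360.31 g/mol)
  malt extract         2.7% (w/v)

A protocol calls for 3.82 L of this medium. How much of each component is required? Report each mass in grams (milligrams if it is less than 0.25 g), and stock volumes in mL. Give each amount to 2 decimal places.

riboflavin 14.55 mg; agar 62.27 g; sodium hydroxide 116.30 mL; sucrose 150.37 g; lactose monohydrate 40.19 g; malt extract 103.14 g

Scale factor relative to 1 L: 3.82.
riboflavin: 3.81 mg/L × 3.82 L = 14.55 mg
agar: 16.3 g/L × 3.82 L = 62.27 g
sodium hydroxide: dilute stock: 47.8 mM × 3820 mL ÷ 1570 mM = 116.30 mL
sucrose: 115 mmol/L × 342.3 g/mol × 3.82 L ÷ 1000 = 150.37 g
lactose monohydrate: 29.2 mmol/L × 360.31 g/mol × 3.82 L ÷ 1000 = 40.19 g
malt extract: 2.7 g per 100 mL × 3820 mL ÷ 100 = 103.14 g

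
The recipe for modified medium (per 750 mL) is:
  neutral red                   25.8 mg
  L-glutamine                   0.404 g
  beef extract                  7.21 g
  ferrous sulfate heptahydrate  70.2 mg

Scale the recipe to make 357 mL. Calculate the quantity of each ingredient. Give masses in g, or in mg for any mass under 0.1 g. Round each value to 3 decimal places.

neutral red 12.281 mg; L-glutamine 0.192 g; beef extract 3.432 g; ferrous sulfate heptahydrate 33.415 mg

Ratio of target to recipe volume: 357 / 750 = 0.476.
neutral red: 25.8 mg × (357 mL / 750 mL) = 12.281 mg
L-glutamine: 0.404 g × (357 mL / 750 mL) = 0.192 g
beef extract: 7.21 g × (357 mL / 750 mL) = 3.432 g
ferrous sulfate heptahydrate: 70.2 mg × (357 mL / 750 mL) = 33.415 mg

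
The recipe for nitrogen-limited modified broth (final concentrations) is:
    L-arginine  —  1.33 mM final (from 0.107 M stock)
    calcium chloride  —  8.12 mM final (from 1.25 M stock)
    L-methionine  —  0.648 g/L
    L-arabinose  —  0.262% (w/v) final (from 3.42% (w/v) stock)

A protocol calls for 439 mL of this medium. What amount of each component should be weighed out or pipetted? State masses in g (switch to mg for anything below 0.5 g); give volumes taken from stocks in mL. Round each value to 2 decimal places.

L-arginine 5.46 mL; calcium chloride 2.85 mL; L-methionine 284.47 mg; L-arabinose 33.63 mL

Target volume = 439 mL = 0.439 L.
L-arginine: dilute stock: 1.33 mM × 439 mL ÷ 107 mM = 5.46 mL
calcium chloride: V = C2·V2/C1 = 8.12 mM × 439 mL ÷ 1250 mM = 2.85 mL
L-methionine: 0.648 g/L × 0.439 L = 0.284472 g = 284.47 mg
L-arabinose: V = C2·V2/C1 = 0.262% ÷ 3.42% × 439 mL = 33.63 mL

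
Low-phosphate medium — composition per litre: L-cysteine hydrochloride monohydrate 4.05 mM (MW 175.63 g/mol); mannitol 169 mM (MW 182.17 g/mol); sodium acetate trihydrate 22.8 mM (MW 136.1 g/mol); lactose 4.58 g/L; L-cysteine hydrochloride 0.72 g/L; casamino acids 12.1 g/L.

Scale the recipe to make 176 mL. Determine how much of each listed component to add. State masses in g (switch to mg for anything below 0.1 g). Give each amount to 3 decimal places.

Scale factor relative to 1 L: 0.176.
L-cysteine hydrochloride monohydrate: 4.05 mmol/L × 175.63 g/mol × 0.176 L ÷ 1000 = 0.125 g
mannitol: 169 mmol/L × 182.17 g/mol × 0.176 L ÷ 1000 = 5.418 g
sodium acetate trihydrate: 22.8 mmol/L × 136.1 g/mol × 0.176 L ÷ 1000 = 0.546 g
lactose: 4.58 g/L × 0.176 L = 0.806 g
L-cysteine hydrochloride: 0.72 g/L × 0.176 L = 0.127 g
casamino acids: 12.1 g/L × 0.176 L = 2.130 g

L-cysteine hydrochloride monohydrate 0.125 g; mannitol 5.418 g; sodium acetate trihydrate 0.546 g; lactose 0.806 g; L-cysteine hydrochloride 0.127 g; casamino acids 2.130 g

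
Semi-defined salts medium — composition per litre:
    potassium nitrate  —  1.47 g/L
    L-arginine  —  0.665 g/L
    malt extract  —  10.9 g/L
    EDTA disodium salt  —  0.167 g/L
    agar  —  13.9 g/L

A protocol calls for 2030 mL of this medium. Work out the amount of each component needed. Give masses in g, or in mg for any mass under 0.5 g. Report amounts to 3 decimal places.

potassium nitrate 2.984 g; L-arginine 1.350 g; malt extract 22.127 g; EDTA disodium salt 339.010 mg; agar 28.217 g

Working volume: 2030 mL = 2.03 L.
potassium nitrate: 1.47 g/L × 2.03 L = 2.984 g
L-arginine: 0.665 g/L × 2.03 L = 1.350 g
malt extract: 10.9 g/L × 2.03 L = 22.127 g
EDTA disodium salt: 0.167 g/L × 2.03 L = 0.33901 g = 339.010 mg
agar: 13.9 g/L × 2.03 L = 28.217 g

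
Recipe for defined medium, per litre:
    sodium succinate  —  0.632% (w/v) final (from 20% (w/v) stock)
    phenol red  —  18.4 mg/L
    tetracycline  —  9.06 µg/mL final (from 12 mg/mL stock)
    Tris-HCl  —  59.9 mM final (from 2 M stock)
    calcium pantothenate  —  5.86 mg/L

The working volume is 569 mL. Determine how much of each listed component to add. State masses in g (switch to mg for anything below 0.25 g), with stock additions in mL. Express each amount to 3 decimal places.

sodium succinate 17.980 mL; phenol red 10.470 mg; tetracycline 0.430 mL; Tris-HCl 17.042 mL; calcium pantothenate 3.334 mg

Working volume: 569 mL = 0.569 L.
sodium succinate: dilute stock: 0.632% ÷ 20% × 569 mL = 17.980 mL
phenol red: 18.4 mg/L × 0.569 L = 10.470 mg
tetracycline: dilute stock: 9.06 µg/mL × 569 mL ÷ 12000 µg/mL = 0.430 mL
Tris-HCl: V = C2·V2/C1 = 59.9 mM × 569 mL ÷ 2000 mM = 17.042 mL
calcium pantothenate: 5.86 mg/L × 0.569 L = 3.334 mg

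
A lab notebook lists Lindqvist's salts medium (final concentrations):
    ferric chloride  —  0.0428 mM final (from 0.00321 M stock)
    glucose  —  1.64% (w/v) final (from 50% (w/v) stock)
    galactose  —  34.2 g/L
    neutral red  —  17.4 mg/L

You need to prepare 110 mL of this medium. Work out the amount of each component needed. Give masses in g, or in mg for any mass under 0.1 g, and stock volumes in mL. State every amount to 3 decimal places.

Working volume: 110 mL = 0.11 L.
ferric chloride: V = C2·V2/C1 = 0.0428 mM × 110 mL ÷ 3.21 mM = 1.467 mL
glucose: C1V1 = C2V2 → 1.64% ÷ 50% × 110 mL = 3.608 mL
galactose: 34.2 g/L × 0.11 L = 3.762 g
neutral red: 17.4 mg/L × 0.11 L = 1.914 mg

ferric chloride 1.467 mL; glucose 3.608 mL; galactose 3.762 g; neutral red 1.914 mg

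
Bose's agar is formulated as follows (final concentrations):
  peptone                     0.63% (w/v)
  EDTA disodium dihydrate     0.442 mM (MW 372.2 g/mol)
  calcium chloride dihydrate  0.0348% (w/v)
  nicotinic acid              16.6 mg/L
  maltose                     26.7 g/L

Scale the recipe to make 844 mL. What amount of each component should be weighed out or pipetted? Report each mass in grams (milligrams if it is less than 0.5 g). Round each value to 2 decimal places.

Working volume: 844 mL = 0.844 L.
peptone: 0.63 g per 100 mL × 844 mL ÷ 100 = 5.32 g
EDTA disodium dihydrate: 0.442 mmol/L × 372.2 mg/mmol × 0.844 L = 138.85 mg
calcium chloride dihydrate: 0.0348% w/v = 0.348 g/L → 0.348 × 0.844 L = 0.293712 g = 293.71 mg
nicotinic acid: 16.6 mg/L × 0.844 L = 14.01 mg
maltose: 26.7 g/L × 0.844 L = 22.53 g

peptone 5.32 g; EDTA disodium dihydrate 138.85 mg; calcium chloride dihydrate 293.71 mg; nicotinic acid 14.01 mg; maltose 22.53 g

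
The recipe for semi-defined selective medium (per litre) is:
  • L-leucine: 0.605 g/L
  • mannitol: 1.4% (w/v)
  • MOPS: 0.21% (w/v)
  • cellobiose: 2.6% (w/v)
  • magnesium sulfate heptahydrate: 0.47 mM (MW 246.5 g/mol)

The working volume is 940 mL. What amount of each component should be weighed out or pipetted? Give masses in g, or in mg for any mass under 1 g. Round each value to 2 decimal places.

L-leucine 568.70 mg; mannitol 13.16 g; MOPS 1.97 g; cellobiose 24.44 g; magnesium sulfate heptahydrate 108.90 mg

Working volume: 940 mL = 0.94 L.
L-leucine: 0.605 g/L × 0.94 L = 0.5687 g = 568.70 mg
mannitol: 1.4 g per 100 mL × 940 mL ÷ 100 = 13.16 g
MOPS: 0.21 g per 100 mL × 940 mL ÷ 100 = 1.97 g
cellobiose: 2.6 g per 100 mL × 940 mL ÷ 100 = 24.44 g
magnesium sulfate heptahydrate: 0.47 mmol/L × 246.5 mg/mmol × 0.94 L = 108.90 mg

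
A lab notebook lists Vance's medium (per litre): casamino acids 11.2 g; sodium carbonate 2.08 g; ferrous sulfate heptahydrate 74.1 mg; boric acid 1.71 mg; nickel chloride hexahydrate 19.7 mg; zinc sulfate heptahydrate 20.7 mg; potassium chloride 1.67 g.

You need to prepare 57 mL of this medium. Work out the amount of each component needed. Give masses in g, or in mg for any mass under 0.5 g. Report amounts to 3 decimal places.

Scale factor = 57 mL / 1000 mL = 0.057.
casamino acids: 11.2 g × (57 mL / 1000 mL) = 0.638 g
sodium carbonate: 2.08 g × (57 mL / 1000 mL) = 0.11856 g = 118.560 mg
ferrous sulfate heptahydrate: 74.1 mg × (57 mL / 1000 mL) = 4.224 mg
boric acid: 1.71 mg × (57 mL / 1000 mL) = 0.097 mg
nickel chloride hexahydrate: 19.7 mg × (57 mL / 1000 mL) = 1.123 mg
zinc sulfate heptahydrate: 20.7 mg × (57 mL / 1000 mL) = 1.180 mg
potassium chloride: 1.67 g × (57 mL / 1000 mL) = 0.09519 g = 95.190 mg

casamino acids 0.638 g; sodium carbonate 118.560 mg; ferrous sulfate heptahydrate 4.224 mg; boric acid 0.097 mg; nickel chloride hexahydrate 1.123 mg; zinc sulfate heptahydrate 1.180 mg; potassium chloride 95.190 mg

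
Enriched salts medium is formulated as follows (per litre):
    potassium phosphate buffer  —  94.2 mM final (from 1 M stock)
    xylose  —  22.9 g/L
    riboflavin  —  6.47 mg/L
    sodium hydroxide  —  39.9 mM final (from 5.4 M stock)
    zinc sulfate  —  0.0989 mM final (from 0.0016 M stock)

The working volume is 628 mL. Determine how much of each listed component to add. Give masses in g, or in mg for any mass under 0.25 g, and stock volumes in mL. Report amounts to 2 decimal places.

potassium phosphate buffer 59.16 mL; xylose 14.38 g; riboflavin 4.06 mg; sodium hydroxide 4.64 mL; zinc sulfate 38.82 mL

Working volume: 628 mL = 0.628 L.
potassium phosphate buffer: dilute stock: 94.2 mM × 628 mL ÷ 1000 mM = 59.16 mL
xylose: 22.9 g/L × 0.628 L = 14.38 g
riboflavin: 6.47 mg/L × 0.628 L = 4.06 mg
sodium hydroxide: dilute stock: 39.9 mM × 628 mL ÷ 5400 mM = 4.64 mL
zinc sulfate: C1V1 = C2V2 → 0.0989 mM × 628 mL ÷ 1.6 mM = 38.82 mL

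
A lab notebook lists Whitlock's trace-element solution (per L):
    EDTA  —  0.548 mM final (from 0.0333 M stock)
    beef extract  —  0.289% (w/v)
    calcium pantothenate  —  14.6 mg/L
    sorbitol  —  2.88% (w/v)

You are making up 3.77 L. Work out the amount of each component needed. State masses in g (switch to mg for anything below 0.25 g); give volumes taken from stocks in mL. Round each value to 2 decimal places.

EDTA 62.04 mL; beef extract 10.90 g; calcium pantothenate 55.04 mg; sorbitol 108.58 g

Scale factor relative to 1 L: 3.77.
EDTA: C1V1 = C2V2 → 0.548 mM × 3770 mL ÷ 33.3 mM = 62.04 mL
beef extract: 0.289 g per 100 mL × 3770 mL ÷ 100 = 10.90 g
calcium pantothenate: 14.6 mg/L × 3.77 L = 55.04 mg
sorbitol: 2.88% w/v = 28.8 g/L → 28.8 × 3.77 L = 108.58 g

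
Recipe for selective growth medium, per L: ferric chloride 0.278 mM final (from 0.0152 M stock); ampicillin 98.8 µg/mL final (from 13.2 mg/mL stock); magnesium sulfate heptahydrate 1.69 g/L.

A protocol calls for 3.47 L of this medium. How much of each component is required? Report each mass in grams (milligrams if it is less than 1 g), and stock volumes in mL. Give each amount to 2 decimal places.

Working volume: 3.47 L.
ferric chloride: dilute stock: 0.278 mM × 3470 mL ÷ 15.2 mM = 63.46 mL
ampicillin: C1V1 = C2V2 → 98.8 µg/mL × 3470 mL ÷ 13200 µg/mL = 25.97 mL
magnesium sulfate heptahydrate: 1.69 g/L × 3.47 L = 5.86 g

ferric chloride 63.46 mL; ampicillin 25.97 mL; magnesium sulfate heptahydrate 5.86 g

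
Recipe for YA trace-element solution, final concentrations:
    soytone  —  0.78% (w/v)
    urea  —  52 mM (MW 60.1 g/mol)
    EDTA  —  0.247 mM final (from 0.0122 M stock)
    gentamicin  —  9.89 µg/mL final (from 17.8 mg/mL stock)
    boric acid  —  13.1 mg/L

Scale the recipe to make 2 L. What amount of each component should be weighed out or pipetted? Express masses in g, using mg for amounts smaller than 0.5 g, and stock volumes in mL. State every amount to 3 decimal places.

Working volume: 2 L.
soytone: 0.78% w/v = 7.8 g/L → 7.8 × 2 L = 15.600 g
urea: 52 mmol/L × 60.1 g/mol × 2 L ÷ 1000 = 6.250 g
EDTA: C1V1 = C2V2 → 0.247 mM × 2000 mL ÷ 12.2 mM = 40.492 mL
gentamicin: V = C2·V2/C1 = 9.89 µg/mL × 2000 mL ÷ 17800 µg/mL = 1.111 mL
boric acid: 13.1 mg/L × 2 L = 26.200 mg

soytone 15.600 g; urea 6.250 g; EDTA 40.492 mL; gentamicin 1.111 mL; boric acid 26.200 mg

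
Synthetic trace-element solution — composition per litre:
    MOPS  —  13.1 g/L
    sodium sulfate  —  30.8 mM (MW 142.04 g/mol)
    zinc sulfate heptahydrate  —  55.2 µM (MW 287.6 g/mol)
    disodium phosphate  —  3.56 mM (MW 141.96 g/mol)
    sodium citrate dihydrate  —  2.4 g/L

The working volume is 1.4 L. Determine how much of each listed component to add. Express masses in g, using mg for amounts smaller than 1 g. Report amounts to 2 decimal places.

Working volume: 1.4 L.
MOPS: 13.1 g/L × 1.4 L = 18.34 g
sodium sulfate: 30.8 mmol/L × 142.04 g/mol × 1.4 L ÷ 1000 = 6.12 g
zinc sulfate heptahydrate: 55.2 µmol/L × 287.6 g/mol × 1.4 L ÷ 1000 = 22.23 mg
disodium phosphate: 3.56 mmol/L × 141.96 mg/mmol × 1.4 L = 707.53 mg
sodium citrate dihydrate: 2.4 g/L × 1.4 L = 3.36 g

MOPS 18.34 g; sodium sulfate 6.12 g; zinc sulfate heptahydrate 22.23 mg; disodium phosphate 707.53 mg; sodium citrate dihydrate 3.36 g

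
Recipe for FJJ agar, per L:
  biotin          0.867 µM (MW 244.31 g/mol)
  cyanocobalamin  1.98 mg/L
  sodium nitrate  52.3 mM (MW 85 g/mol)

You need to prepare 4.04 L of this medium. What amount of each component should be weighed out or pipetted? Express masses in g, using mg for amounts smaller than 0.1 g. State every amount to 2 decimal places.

biotin 0.86 mg; cyanocobalamin 8.00 mg; sodium nitrate 17.96 g

Scale factor relative to 1 L: 4.04.
biotin: 0.867 µmol/L × 244.31 g/mol × 4.04 L ÷ 1000 = 0.86 mg
cyanocobalamin: 1.98 mg/L × 4.04 L = 8.00 mg
sodium nitrate: 52.3 mmol/L × 85 g/mol × 4.04 L ÷ 1000 = 17.96 g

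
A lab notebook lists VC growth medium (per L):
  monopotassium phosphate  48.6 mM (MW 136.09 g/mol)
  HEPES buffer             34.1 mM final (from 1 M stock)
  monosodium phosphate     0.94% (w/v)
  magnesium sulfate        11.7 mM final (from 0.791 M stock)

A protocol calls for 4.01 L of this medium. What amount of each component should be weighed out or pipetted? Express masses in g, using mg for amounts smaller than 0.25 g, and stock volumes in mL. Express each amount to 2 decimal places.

Working volume: 4.01 L.
monopotassium phosphate: 48.6 mmol/L × 136.09 g/mol × 4.01 L ÷ 1000 = 26.52 g
HEPES buffer: C1V1 = C2V2 → 34.1 mM × 4010 mL ÷ 1000 mM = 136.74 mL
monosodium phosphate: 0.94% w/v = 9.4 g/L → 9.4 × 4.01 L = 37.69 g
magnesium sulfate: V = C2·V2/C1 = 11.7 mM × 4010 mL ÷ 791 mM = 59.31 mL

monopotassium phosphate 26.52 g; HEPES buffer 136.74 mL; monosodium phosphate 37.69 g; magnesium sulfate 59.31 mL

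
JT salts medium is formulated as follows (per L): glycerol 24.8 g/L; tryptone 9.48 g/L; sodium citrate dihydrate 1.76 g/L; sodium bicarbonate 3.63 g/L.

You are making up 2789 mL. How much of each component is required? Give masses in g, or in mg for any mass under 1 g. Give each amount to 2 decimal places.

Target volume = 2789 mL = 2.789 L.
glycerol: 24.8 g/L × 2.789 L = 69.17 g
tryptone: 9.48 g/L × 2.789 L = 26.44 g
sodium citrate dihydrate: 1.76 g/L × 2.789 L = 4.91 g
sodium bicarbonate: 3.63 g/L × 2.789 L = 10.12 g

glycerol 69.17 g; tryptone 26.44 g; sodium citrate dihydrate 4.91 g; sodium bicarbonate 10.12 g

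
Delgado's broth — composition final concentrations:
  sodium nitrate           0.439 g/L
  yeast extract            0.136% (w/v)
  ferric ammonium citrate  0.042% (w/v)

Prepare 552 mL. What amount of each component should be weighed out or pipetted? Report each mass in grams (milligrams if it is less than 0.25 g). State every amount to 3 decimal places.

Scale factor relative to 1 L: 0.552.
sodium nitrate: 0.439 g/L × 0.552 L = 0.242328 g = 242.328 mg
yeast extract: 0.136 g per 100 mL × 552 mL ÷ 100 = 0.751 g
ferric ammonium citrate: 0.042 g per 100 mL × 552 mL ÷ 100 = 0.23184 g = 231.840 mg

sodium nitrate 242.328 mg; yeast extract 0.751 g; ferric ammonium citrate 231.840 mg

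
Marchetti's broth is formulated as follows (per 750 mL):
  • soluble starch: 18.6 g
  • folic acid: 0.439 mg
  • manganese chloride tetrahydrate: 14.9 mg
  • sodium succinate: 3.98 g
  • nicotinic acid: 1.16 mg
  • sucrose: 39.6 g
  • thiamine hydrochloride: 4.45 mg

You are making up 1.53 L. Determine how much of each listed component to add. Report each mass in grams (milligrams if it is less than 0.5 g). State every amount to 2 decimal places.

Ratio of target to recipe volume: 1530 / 750 = 2.04.
soluble starch: 18.6 g × (1530 mL / 750 mL) = 37.94 g
folic acid: 0.439 mg × (1530 mL / 750 mL) = 0.90 mg
manganese chloride tetrahydrate: 14.9 mg × (1530 mL / 750 mL) = 30.40 mg
sodium succinate: 3.98 g × (1530 mL / 750 mL) = 8.12 g
nicotinic acid: 1.16 mg × (1530 mL / 750 mL) = 2.37 mg
sucrose: 39.6 g × (1530 mL / 750 mL) = 80.78 g
thiamine hydrochloride: 4.45 mg × (1530 mL / 750 mL) = 9.08 mg

soluble starch 37.94 g; folic acid 0.90 mg; manganese chloride tetrahydrate 30.40 mg; sodium succinate 8.12 g; nicotinic acid 2.37 mg; sucrose 80.78 g; thiamine hydrochloride 9.08 mg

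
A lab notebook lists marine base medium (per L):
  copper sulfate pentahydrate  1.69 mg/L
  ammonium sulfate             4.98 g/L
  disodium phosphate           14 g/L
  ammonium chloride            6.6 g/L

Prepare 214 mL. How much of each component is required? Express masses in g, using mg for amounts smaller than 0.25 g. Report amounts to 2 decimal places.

copper sulfate pentahydrate 0.36 mg; ammonium sulfate 1.07 g; disodium phosphate 3.00 g; ammonium chloride 1.41 g

Scale factor relative to 1 L: 0.214.
copper sulfate pentahydrate: 1.69 mg/L × 0.214 L = 0.36 mg
ammonium sulfate: 4.98 g/L × 0.214 L = 1.07 g
disodium phosphate: 14 g/L × 0.214 L = 3.00 g
ammonium chloride: 6.6 g/L × 0.214 L = 1.41 g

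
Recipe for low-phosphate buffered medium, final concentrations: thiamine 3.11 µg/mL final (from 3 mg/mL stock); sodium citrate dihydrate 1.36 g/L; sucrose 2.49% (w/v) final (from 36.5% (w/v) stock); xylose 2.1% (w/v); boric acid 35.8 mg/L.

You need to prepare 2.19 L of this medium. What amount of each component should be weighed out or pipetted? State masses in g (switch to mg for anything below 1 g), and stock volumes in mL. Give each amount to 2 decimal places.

thiamine 2.27 mL; sodium citrate dihydrate 2.98 g; sucrose 149.40 mL; xylose 45.99 g; boric acid 78.40 mg

Scale factor relative to 1 L: 2.19.
thiamine: V = C2·V2/C1 = 3.11 µg/mL × 2190 mL ÷ 3000 µg/mL = 2.27 mL
sodium citrate dihydrate: 1.36 g/L × 2.19 L = 2.98 g
sucrose: dilute stock: 2.49% ÷ 36.5% × 2190 mL = 149.40 mL
xylose: 2.1 g per 100 mL × 2190 mL ÷ 100 = 45.99 g
boric acid: 35.8 mg/L × 2.19 L = 78.40 mg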